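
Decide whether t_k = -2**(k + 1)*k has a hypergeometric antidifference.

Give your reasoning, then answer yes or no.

Yes. s_k = 2**(k + 1)*(2 - k).

Step 1: r(k) = 2 + 2/k.
So A=2 and B=1, with C=k.
Key eq: (2)·f(k+1) = (1)·f(k) + (k).
d = 1 from the (0,0,1) case.
Coefficient equations give f(k) = k - 2.
Get s_k = R·t_k = 2**(k + 1)*(2 - k) with R(k) = B(k−1)f(k)/C(k) = (k - 2)/k.
Verify: -2**(k + 1)*k matches t_k.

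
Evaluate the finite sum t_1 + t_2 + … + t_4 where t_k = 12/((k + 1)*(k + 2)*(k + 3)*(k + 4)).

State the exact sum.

Step 1: r(k) = (k + 1)/(k + 5).
So A=k + 1 and B=k + 5, with C=1.
Set up (k + 1)·f(k+1) − (k + 4)·f(k) − (1) = 0.
deg f ≤ 3 (via 1,1,0).
Solving with deg f ≤ 3: f(k) = k*(k**2 + 6*k + 11)/18.
So s_k = (B(k−1)f/C)·t_k = (k*(k + 4)*(k**2 + 6*k + 11)/18)·t_k = 2*k*(k**2 + 6*k + 11)/(3*(k + 1)*(k + 2)*(k + 3)).
Verify: 12/(k**4 + 10*k**3 + 35*k**2 + 50*k + 24) matches t_k.
Evaluate s at k=5 and k=1: 55/84 and 1/2; difference 13/84.

Σ = 13/84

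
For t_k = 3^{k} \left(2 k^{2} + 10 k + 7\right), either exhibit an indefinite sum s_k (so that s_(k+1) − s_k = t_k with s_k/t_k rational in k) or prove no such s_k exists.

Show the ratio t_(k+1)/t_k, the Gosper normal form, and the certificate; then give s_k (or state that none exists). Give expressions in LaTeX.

s_k = 3^{k} \left(k^{2} + 2 k - 1\right)

The ratio is 3*(2*k**2 + 14*k + 19)/(2*k**2 + 10*k + 7).
Take A(k)=3, B(k)=1, C(k)=k**2 + 5*k + 7/2.
Solve (3)·f(k+1) − (1)·f(k) = k**2 + 5*k + 7/2.
Degrees (0,0,2) ⇒ d ≤ 2.
A polynomial solution: f(k) = (k**2 + 2*k - 1)/2.
Then R = B(k−1)f/C = (k**2 + 2*k - 1)/(2*k**2 + 10*k + 7), so s_k = R(k)·t_k = 3**k*(k**2 + 2*k - 1).
Δs = 3**k*(2*k**2 + 10*k + 7), as required.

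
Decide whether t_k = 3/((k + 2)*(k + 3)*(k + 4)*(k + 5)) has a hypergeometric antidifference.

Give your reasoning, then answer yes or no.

Yes. s_k = k*(k**2 + 9*k + 26)/(24*(k + 2)*(k + 3)*(k + 4)).

Step 1: r(k) = (k + 2)/(k + 6).
So A=k + 2 and B=k + 6, with C=1.
Need (k + 2)·f(k+1) − (k + 5)·f(k) = 1.
deg f ≤ 3 (via 1,1,0).
Solving with deg f ≤ 3: f(k) = k*(k**2 + 9*k + 26)/72.
Then R = B(k−1)f/C = k*(k + 5)*(k**2 + 9*k + 26)/72, so s_k = R(k)·t_k = k*(k**2 + 9*k + 26)/(24*(k + 2)*(k + 3)*(k + 4)).
Check: Δs_k = 3/(k**4 + 14*k**3 + 71*k**2 + 154*k + 120). ✓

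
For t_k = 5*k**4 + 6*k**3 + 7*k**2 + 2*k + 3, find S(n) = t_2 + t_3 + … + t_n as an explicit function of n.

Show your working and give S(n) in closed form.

S(n) = n**5 + 4*n**4 + 7*n**3 + 6*n**2 + 5*n - 23

Step 1: r(k) = (5*k**4 + 26*k**3 + 55*k**2 + 54*k + 23)/(5*k**4 + 6*k**3 + 7*k**2 + 2*k + 3).
Normal form (A,B,C) = (1, 1, k**4 + 6*k**3/5 + 7*k**2/5 + 2*k/5 + 3/5).
Set up (1)·f(k+1) − (1)·f(k) − (k**4 + 6*k**3/5 + 7*k**2/5 + 2*k/5 + 3/5) = 0.
d = 5 from the (0,0,4) case.
Coefficient equations give f(k) = k*(k**4 - k**3 + k**2 - k + 3)/5.
Get s_k = R·t_k = k*(k**4 - k**3 + k**2 - k + 3) with R(k) = B(k−1)f(k)/C(k) = k*(k**4 - k**3 + k**2 - k + 3)/(5*k**4 + 6*k**3 + 7*k**2 + 2*k + 3).
Check: Δs_k = 5*k**4 + 6*k**3 + 7*k**2 + 2*k + 3. ✓
Σ_(k=2)^n t_k = s_(n+1) − s_(2) = (n**5 + 4*n**4 + 7*n**3 + 6*n**2 + 5*n + 3) − (26), i.e. n**5 + 4*n**4 + 7*n**3 + 6*n**2 + 5*n - 23.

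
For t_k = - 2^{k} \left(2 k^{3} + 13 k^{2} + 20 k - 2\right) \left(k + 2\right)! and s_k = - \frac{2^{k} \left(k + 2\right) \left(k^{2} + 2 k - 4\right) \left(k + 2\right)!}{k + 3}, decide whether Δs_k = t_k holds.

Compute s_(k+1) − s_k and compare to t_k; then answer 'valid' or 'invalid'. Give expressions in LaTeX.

Invalid: residual \frac{2^{k} \left(2 k^{4} + 19 k^{3} + 58 k^{2} + 56 k - 2\right) \left(k + 2\right)!}{\left(k + 3\right) \left(k + 4\right)} ≠ 0.

s_(k+1) = -2**(k + 1)*(k + 3)*(k**2 + 4*k - 1)*factorial(k + 3)/(k + 4)
s_(k+1) − s_k = -2**k*(2*k**5 + 25*k**4 + 116*k**3 + 236*k**2 + 170*k - 22)*factorial(k + 2)/((k + 3)*(k + 4))
(s_(k+1) − s_k) − t_k = 2**k*(2*k**4 + 19*k**3 + 58*k**2 + 56*k - 2)*factorial(k + 2)/((k + 3)*(k + 4))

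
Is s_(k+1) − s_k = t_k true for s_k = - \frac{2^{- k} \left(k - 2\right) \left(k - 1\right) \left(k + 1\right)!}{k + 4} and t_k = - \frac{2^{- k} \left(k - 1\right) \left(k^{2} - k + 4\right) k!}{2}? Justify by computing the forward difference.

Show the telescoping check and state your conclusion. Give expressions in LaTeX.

s_(k+1) = -k*(k - 1)*factorial(k + 2)/(2*2**k*(k + 5))
s_(k+1) − s_k = -(k - 1)*(k**3 + 4*k**2 + 2*k + 20)*factorial(k + 1)/(2*2**k*(k + 4)*(k + 5))
(s_(k+1) − s_k) − t_k = 3*(k - 1)*(k**3 + 3*k**2 - 2*k + 20)*factorial(k)/(2*2**k*(k + 4)*(k + 5))

Invalid: residual \frac{3 \cdot 2^{- k} \left(k - 1\right) \left(k^{3} + 3 k^{2} - 2 k + 20\right) k!}{2 \left(k + 4\right) \left(k + 5\right)} ≠ 0.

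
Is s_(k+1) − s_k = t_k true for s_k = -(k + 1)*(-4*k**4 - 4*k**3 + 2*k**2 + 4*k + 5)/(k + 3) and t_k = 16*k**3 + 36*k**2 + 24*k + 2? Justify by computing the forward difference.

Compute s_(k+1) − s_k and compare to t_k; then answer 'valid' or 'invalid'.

Invalid: residual 2*(-12*k**4 - 80*k**3 - 134*k**2 - 78*k - 11)/(k**2 + 7*k + 12) ≠ 0.

s_(k+1) = (4*k**5 + 28*k**4 + 74*k**3 + 88*k**2 + 37*k - 6)/(k + 4)
s_(k+1) − s_k = 2*(8*k**5 + 62*k**4 + 154*k**3 + 167*k**2 + 73*k + 1)/(k**2 + 7*k + 12)
(s_(k+1) − s_k) − t_k = 2*(-12*k**4 - 80*k**3 - 134*k**2 - 78*k - 11)/(k**2 + 7*k + 12)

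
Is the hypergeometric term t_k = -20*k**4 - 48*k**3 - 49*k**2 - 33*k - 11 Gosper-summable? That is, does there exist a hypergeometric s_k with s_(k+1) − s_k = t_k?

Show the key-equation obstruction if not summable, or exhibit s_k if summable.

Yes. s_k = k*(-4*k**4 - 2*k**3 + k**2 - 4*k - 2).

Compute t_(k+1)/t_k: get (20*k**4 + 128*k**3 + 313*k**2 + 355*k + 161)/(20*k**4 + 48*k**3 + 49*k**2 + 33*k + 11).
Normal form (A,B,C) = (1, 1, k**4 + 12*k**3/5 + 49*k**2/20 + 33*k/20 + 11/20).
Key eq: (1)·f(k+1) = (1)·f(k) + (k**4 + 12*k**3/5 + 49*k**2/20 + 33*k/20 + 11/20).
d = 5 from the (0,0,4) case.
Coefficient equations give f(k) = k*(4*k**4 + 2*k**3 - k**2 + 4*k + 2)/20.
Get s_k = R·t_k = k*(-4*k**4 - 2*k**3 + k**2 - 4*k - 2) with R(k) = B(k−1)f(k)/C(k) = k*(4*k**4 + 2*k**3 - k**2 + 4*k + 2)/(20*k**4 + 48*k**3 + 49*k**2 + 33*k + 11).
Check: Δs_k = -20*k**4 - 48*k**3 - 49*k**2 - 33*k - 11. ✓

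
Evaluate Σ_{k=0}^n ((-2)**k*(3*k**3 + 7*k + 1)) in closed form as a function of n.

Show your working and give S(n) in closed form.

r(k) = 2*(-7*k - 3*(k + 1)**3 - 8)/(3*k**3 + 7*k + 1) after simplifying.
Factor: A=-2; B=1; C=k**3 + 7*k/3 + 1/3.
Need (-2)·f(k+1) − (1)·f(k) = k**3 + 7*k/3 + 1/3.
From deg A=0, deg B=0, deg C=3: d=3.
A polynomial solution: f(k) = -(k**3 - 2*k**2 + 3*k - 1)/3.
Get s_k = R·t_k = (-2)**k*(-k**3 + 2*k**2 - 3*k + 1) with R(k) = B(k−1)f(k)/C(k) = -(k**3 - 2*k**2 + 3*k - 1)/(3*k**3 + 7*k + 1).
s_(k+1) − s_k = (-2)**k*(3*k**3 + 7*k + 1) = t_k.
Evaluate: s_(n+1) = 2*(-2)**n*(n**3 + n**2 + 2*n + 1); subtract s_(0) = 1 ⇒ S(n) = -(-2)**(n + 1)*n**3 - (-2)**(n + 1)*n**2 - (-2)**(n + 1) + (-2)**(n + 2)*n - 1.

S(n) = -(-2)**(n + 1)*n**3 - (-2)**(n + 1)*n**2 - (-2)**(n + 1) + (-2)**(n + 2)*n - 1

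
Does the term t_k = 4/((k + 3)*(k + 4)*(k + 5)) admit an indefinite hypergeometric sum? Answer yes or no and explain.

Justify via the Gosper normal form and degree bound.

Step 1: r(k) = (k + 3)/(k + 6).
A = k + 3, B = k + 6, C = 1.
Solve (k + 3)·f(k+1) − (k + 5)·f(k) = 1.
From deg A=1, deg B=1, deg C=0: d=2.
A polynomial solution: f(k) = k*(k + 7)/24.
Certificate R = B(k−1)f/C = k*(k + 5)*(k + 7)/24 gives s_k = k*(k + 7)/(6*(k + 3)*(k + 4)).
s_(k+1) − s_k = 4/(k**3 + 12*k**2 + 47*k + 60) = t_k.

Yes. s_k = k*(k + 7)/(6*(k + 3)*(k + 4)).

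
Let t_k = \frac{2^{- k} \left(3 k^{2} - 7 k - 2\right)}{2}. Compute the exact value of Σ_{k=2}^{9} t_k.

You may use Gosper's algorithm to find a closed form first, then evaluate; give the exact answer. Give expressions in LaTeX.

Σ = 1135/512

Step 1: r(k) = (3*k**2 - k - 6)/(2*(3*k**2 - 7*k - 2)).
So A=1/2 and B=1, with C=k**2 - 7*k/3 - 2/3.
Key eq: (1/2)·f(k+1) = (1)·f(k) + (k**2 - 7*k/3 - 2/3).
From deg A=0, deg B=0, deg C=2: d=2.
Solving with deg f ≤ 2: f(k) = -2*k*(3*k - 1)/3.
Then R = B(k−1)f/C = -2*k*(3*k - 1)/(3*k**2 - 7*k - 2), so s_k = R(k)·t_k = k*(1 - 3*k)/2**k.
Check: Δs_k = (3*k**2 - 7*k - 2)/(2*2**k). ✓
Evaluate s at k=10 and k=2: -145/512 and -5/2; difference 1135/512.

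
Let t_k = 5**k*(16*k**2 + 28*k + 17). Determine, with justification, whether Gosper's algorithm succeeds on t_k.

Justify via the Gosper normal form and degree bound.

t_(k+1)/t_k = 5*(16*k**2 + 60*k + 61)/(16*k**2 + 28*k + 17).
Normal form (A,B,C) = (5, 1, k**2 + 7*k/4 + 17/16).
Key eq: (5)·f(k+1) = (1)·f(k) + (k**2 + 7*k/4 + 17/16).
Bound: deg f ≤ 2.
Solve for f: f(k) = (4*k**2 - 3*k + 3)/16 (degree 2 ≤ 2).
Certificate R = B(k−1)f/C = (4*k**2 - 3*k + 3)/(16*k**2 + 28*k + 17) gives s_k = 5**k*(4*k**2 - 3*k + 3).
Check: Δs_k = 5**k*(16*k**2 + 28*k + 17). ✓

Yes. s_k = 5**k*(4*k**2 - 3*k + 3).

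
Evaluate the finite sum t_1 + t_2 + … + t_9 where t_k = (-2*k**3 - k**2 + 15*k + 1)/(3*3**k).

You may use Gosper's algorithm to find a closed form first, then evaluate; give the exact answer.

Step 1: r(k) = (2*k**3 + 7*k**2 - 7*k - 13)/(3*(2*k**3 + k**2 - 15*k - 1)).
Gosper form: A/B · C(k+1)/C(k) with A=1/3, B=1, C=k**3 + k**2/2 - 15*k/2 - 1/2.
Set up (1/3)·f(k+1) − (1)·f(k) − (k**3 + k**2/2 - 15*k/2 - 1/2) = 0.
d = 3 from the (0,0,3) case.
Match coefficients ⇒ f(k) = -3*(k**3 + 2*k**2 - 4*k - 1)/2.
Certificate R = B(k−1)f/C = -3*(k**3 + 2*k**2 - 4*k - 1)/(2*k**3 + k**2 - 15*k - 1) gives s_k = (k**3 + 2*k**2 - 4*k - 1)/3**k.
Verify: (-2*k**3 - k**2 + 15*k + 1)/(3*3**k) matches t_k.
Evaluate s at k=10 and k=1: 1159/59049 and -2/3; difference 40525/59049.

Σ = 40525/59049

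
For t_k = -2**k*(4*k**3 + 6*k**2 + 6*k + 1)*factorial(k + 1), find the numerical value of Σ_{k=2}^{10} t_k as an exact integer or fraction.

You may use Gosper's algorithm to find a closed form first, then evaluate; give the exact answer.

Σ = -197180050636728

Compute t_(k+1)/t_k: get 2*(4*k**4 + 26*k**3 + 66*k**2 + 77*k + 34)/(4*k**3 + 6*k**2 + 6*k + 1).
Normal form (A,B,C) = (2*k + 4, 1, k**3 + 3*k**2/2 + 3*k/2 + 1/4).
Set up (2*k + 4)·f(k+1) − (1)·f(k) − (k**3 + 3*k**2/2 + 3*k/2 + 1/4) = 0.
From deg A=1, deg B=0, deg C=3: d=2.
Solving with deg f ≤ 2: f(k) = (2*k**2 - 4*k + 3)/4.
R(k) = B(k−1)·f(k)/C(k) = (2*k**2 - 4*k + 3)/(4*k**3 + 6*k**2 + 6*k + 1); s_k = R·t_k = -2**k*(2*k**2 - 4*k + 3)*factorial(k + 1).
s_(k+1) − s_k = -2**k*(4*k**3 + 6*k**2 + 6*k + 1)*factorial(k + 1) = t_k.
Telescoping: Σ = s_(11) − s_(2) = -197180050636800 − (-72) = -197180050636728.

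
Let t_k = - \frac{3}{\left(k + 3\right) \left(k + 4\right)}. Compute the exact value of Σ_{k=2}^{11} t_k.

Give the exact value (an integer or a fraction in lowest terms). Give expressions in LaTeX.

r(k) = (k + 3)/(k + 5) after simplifying.
So A=k + 3 and B=k + 5, with C=1.
f must satisfy (k + 3)·f(k+1) − (k + 4)·f(k) = 1.
deg f ≤ 1 (via 1,1,0).
Coefficient equations give f(k) = k/3.
Certificate R = B(k−1)f/C = k*(k + 4)/3 gives s_k = -k/(k + 3).
Verify: -3/(k**2 + 7*k + 12) matches t_k.
Evaluate s at k=12 and k=2: -4/5 and -2/5; difference -2/5.

Σ = -2/5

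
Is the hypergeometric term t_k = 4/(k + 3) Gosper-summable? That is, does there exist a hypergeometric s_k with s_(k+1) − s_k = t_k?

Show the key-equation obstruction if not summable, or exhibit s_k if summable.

Step 1: r(k) = (k + 3)/(k + 4).
Take A(k)=k + 3, B(k)=k + 4, C(k)=1.
Set up (k + 3)·f(k+1) − (k + 3)·f(k) − (1) = 0.
Bound: deg f ≤ 0.
Put f(k) = c0: A·f(k+1) − B(k−1)·f(k) − C = -1; need -1 = 0 — inconsistent ⇒ no f, not summable.

No — t_k has no hypergeometric antidifference.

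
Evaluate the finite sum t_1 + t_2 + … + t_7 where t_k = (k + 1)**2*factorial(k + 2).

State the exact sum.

Σ = 25401600

t_(k+1)/t_k = (k + 2)**2*(k + 3)/(k + 1)**2.
A = k + 3, B = 1, C = k**2 + 2*k + 1.
f must satisfy (k + 3)·f(k+1) − (1)·f(k) = k**2 + 2*k + 1.
d = 1 from the (1,0,2) case.
Coefficient equations give f(k) = k - 1.
So s_k = (B(k−1)f/C)·t_k = ((k - 1)/(k + 1)**2)·t_k = (k - 1)*factorial(k + 2).
s_(k+1) − s_k = (k + 1)**2*factorial(k + 2) = t_k.
Sum = s_(8) − s_(1); s_(8) = 25401600, s_(1) = 0 ⇒ 25401600.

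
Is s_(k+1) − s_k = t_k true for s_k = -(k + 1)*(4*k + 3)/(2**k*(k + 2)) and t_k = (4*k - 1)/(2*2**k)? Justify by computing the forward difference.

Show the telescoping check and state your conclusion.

s_(k+1) = -(k + 2)*(4*k + 7)/(2*2**k*(k + 3))
s_(k+1) − s_k = (4*k**3 + 15*k**2 + 4*k - 10)/(2*2**k*(k**2 + 5*k + 6))
(s_(k+1) − s_k) − t_k = (-4*k**2 - 15*k - 4)/(2*2**k*(k**2 + 5*k + 6))

Invalid: residual (-4*k**2 - 15*k - 4)/(2*2**k*(k**2 + 5*k + 6)) ≠ 0.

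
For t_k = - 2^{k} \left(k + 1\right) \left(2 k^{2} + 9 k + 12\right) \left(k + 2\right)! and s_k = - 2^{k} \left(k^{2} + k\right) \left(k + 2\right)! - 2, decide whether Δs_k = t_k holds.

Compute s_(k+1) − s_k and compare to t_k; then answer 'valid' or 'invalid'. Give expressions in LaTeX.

s_(k+1) = -2**(k + 1)*(k + (k + 1)**2 + 1)*factorial(k + 3) - 2
s_(k+1) − s_k = -2**k*(k + 1)*(2*k**2 + 9*k + 12)*factorial(k + 2)
(s_(k+1) − s_k) − t_k = 0

Valid — Δs_k = t_k.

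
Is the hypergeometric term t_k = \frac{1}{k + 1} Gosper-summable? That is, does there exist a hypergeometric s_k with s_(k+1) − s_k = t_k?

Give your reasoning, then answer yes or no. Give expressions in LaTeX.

No. Not Gosper-summable.

Ratio r(k) = (k + 1)/(k + 2).
Take A(k)=k + 1, B(k)=k + 2, C(k)=1.
f must satisfy (k + 1)·f(k+1) − (k + 1)·f(k) = 1.
Degrees (1,1,0) ⇒ d ≤ 0.
Put f(k) = c0: A·f(k+1) − B(k−1)·f(k) − C = -1; need -1 = 0 — inconsistent ⇒ no f, not summable.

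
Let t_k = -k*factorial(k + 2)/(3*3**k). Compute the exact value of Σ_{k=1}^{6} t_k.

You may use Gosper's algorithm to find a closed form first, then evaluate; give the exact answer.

t_(k+1)/t_k = (k + 1)*(k + 3)/(3*k).
Take A(k)=k/3 + 1, B(k)=1, C(k)=k.
Set up (k/3 + 1)·f(k+1) − (1)·f(k) − (k) = 0.
Degrees (1,0,1) ⇒ d ≤ 0.
Coefficient equations give f(k) = 3.
R(k) = B(k−1)·f(k)/C(k) = 3/k; s_k = R·t_k = -factorial(k + 2)/3**k.
Verify: -k*factorial(k + 2)/(3*3**k) matches t_k.
Σ_(k=1)^(6) t_k = s_(7) − s_(1) = -4480/27 − (-2) = -4426/27.

Σ = -4426/27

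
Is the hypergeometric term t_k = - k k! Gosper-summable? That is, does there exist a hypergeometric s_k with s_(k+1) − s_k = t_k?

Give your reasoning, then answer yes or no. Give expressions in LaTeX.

t_(k+1)/t_k = (k + 1)**2/k.
Take A(k)=k + 1, B(k)=1, C(k)=k.
Solve (k + 1)·f(k+1) − (1)·f(k) = k.
Degrees (1,0,1) ⇒ d ≤ 0.
A polynomial solution: f(k) = 1.
So s_k = (B(k−1)f/C)·t_k = (1/k)·t_k = -factorial(k).
s_(k+1) − s_k = -k*factorial(k) = t_k.

Yes. s_k = - k!.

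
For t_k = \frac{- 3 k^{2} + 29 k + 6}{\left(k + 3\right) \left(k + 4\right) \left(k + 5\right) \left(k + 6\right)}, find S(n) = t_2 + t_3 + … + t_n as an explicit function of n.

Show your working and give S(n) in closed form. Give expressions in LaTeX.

S(n) = \frac{- n^{3} + 615 n^{2} + 346 n - 960}{210 \left(n^{3} + 15 n^{2} + 74 n + 120\right)}

t_(k+1)/t_k = (k + 3)*(29*k - 3*(k + 1)**2 + 35)/((k + 7)*(-3*k**2 + 29*k + 6)).
Gosper form: A/B · C(k+1)/C(k) with A=k + 3, B=k + 7, C=k**2 - 29*k/3 - 2.
f must satisfy (k + 3)·f(k+1) − (k + 6)·f(k) = k**2 - 29*k/3 - 2.
Bound: deg f ≤ 3.
A polynomial solution: f(k) = -k*(k**2 + 72*k - 33)/60.
R(k) = B(k−1)·f(k)/C(k) = -k*(k + 6)*(k**2 + 72*k - 33)/(20*(3*k**2 - 29*k - 6)); s_k = R·t_k = k*(k**2 + 72*k - 33)/(20*(k + 3)*(k + 4)*(k + 5)).
Δs = (-3*k**2 + 29*k + 6)/(k**4 + 18*k**3 + 119*k**2 + 342*k + 360), as required.
Σ_(k=2)^n t_k = s_(n+1) − s_(2) = ((n**3 + 75*n**2 + 114*n + 40)/(20*(n**3 + 15*n**2 + 74*n + 120))) − (23/420), i.e. (-n**3 + 615*n**2 + 346*n - 960)/(210*(n**3 + 15*n**2 + 74*n + 120)).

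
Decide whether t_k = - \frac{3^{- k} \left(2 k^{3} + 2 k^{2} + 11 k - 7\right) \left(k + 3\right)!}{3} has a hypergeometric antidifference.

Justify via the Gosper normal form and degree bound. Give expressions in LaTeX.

Ratio r(k) = (2*k**4 + 16*k**3 + 53*k**2 + 92*k + 32)/(3*(2*k**3 + 2*k**2 + 11*k - 7)).
Take A(k)=k/3 + 4/3, B(k)=1, C(k)=k**3 + k**2 + 11*k/2 - 7/2.
Need (k/3 + 4/3)·f(k+1) − (1)·f(k) = k**3 + k**2 + 11*k/2 - 7/2.
d = 2 from the (1,0,3) case.
Solve for f: f(k) = 3*(2*k**2 - 4*k + 1)/2 (degree 2 ≤ 2).
Get s_k = R·t_k = -(2*k**2 - 4*k + 1)*factorial(k + 3)/3**k with R(k) = B(k−1)f(k)/C(k) = 3*(2*k**2 - 4*k + 1)/(2*k**3 + 2*k**2 + 11*k - 7).
Δs = -(2*k**3 + 2*k**2 + 11*k - 7)*factorial(k + 3)/(3*3**k), as required.

Yes. s_k = - 3^{- k} \left(2 k^{2} - 4 k + 1\right) \left(k + 3\right)!.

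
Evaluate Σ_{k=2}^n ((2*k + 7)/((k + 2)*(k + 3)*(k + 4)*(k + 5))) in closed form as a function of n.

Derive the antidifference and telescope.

r(k) = (k + 2)*(2*k + 9)/((k + 6)*(2*k + 7)) after simplifying.
Factor: A=k + 2; B=k + 6; C=k + 7/2.
Need (k + 2)·f(k+1) − (k + 5)·f(k) = k + 7/2.
Bound: deg f ≤ 3.
A polynomial solution: f(k) = k*(k + 3)*(k + 6)/16.
R(k) = B(k−1)·f(k)/C(k) = k*(k + 3)*(k + 5)*(k + 6)/(8*(2*k + 7)); s_k = R·t_k = k*(k + 6)/(8*(k**2 + 6*k + 8)).
Verify: (2*k + 7)/(k**4 + 14*k**3 + 71*k**2 + 154*k + 120) matches t_k.
Telescope: S(n) = s_(n+1) − s_(2) = (n**2 + 8*n + 7)/(8*(n**2 + 8*n + 15)) − (1/12) = (n**2 + 8*n - 9)/(24*(n**2 + 8*n + 15)).

S(n) = (n**2 + 8*n - 9)/(24*(n**2 + 8*n + 15))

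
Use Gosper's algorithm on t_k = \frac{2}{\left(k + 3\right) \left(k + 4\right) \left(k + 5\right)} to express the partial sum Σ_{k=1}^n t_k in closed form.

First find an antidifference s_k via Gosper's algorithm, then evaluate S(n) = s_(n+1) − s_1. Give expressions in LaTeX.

Ratio r(k) = (k + 3)/(k + 6).
A = k + 3, B = k + 6, C = 1.
f must satisfy (k + 3)·f(k+1) − (k + 5)·f(k) = 1.
deg f ≤ 2 (via 1,1,0).
Match coefficients ⇒ f(k) = k*(k + 7)/24.
Get s_k = R·t_k = k*(k + 7)/(12*(k + 3)*(k + 4)) with R(k) = B(k−1)f(k)/C(k) = k*(k + 5)*(k + 7)/24.
Δs = 2/(k**3 + 12*k**2 + 47*k + 60), as required.
Telescope: S(n) = s_(n+1) − s_(1) = (n**2 + 9*n + 8)/(12*(n**2 + 9*n + 20)) − (1/30) = n*(n + 9)/(20*(n**2 + 9*n + 20)).

S(n) = \frac{n \left(n + 9\right)}{20 \left(n^{2} + 9 n + 20\right)}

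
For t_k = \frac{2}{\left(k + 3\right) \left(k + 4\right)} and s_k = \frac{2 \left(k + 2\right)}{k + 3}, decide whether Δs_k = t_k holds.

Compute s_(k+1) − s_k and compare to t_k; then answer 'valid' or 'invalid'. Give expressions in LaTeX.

s_(k+1) = 2*(k + 3)/(k + 4)
s_(k+1) − s_k = 2/(k**2 + 7*k + 12)
(s_(k+1) − s_k) − t_k = 0

valid; difference matches t_k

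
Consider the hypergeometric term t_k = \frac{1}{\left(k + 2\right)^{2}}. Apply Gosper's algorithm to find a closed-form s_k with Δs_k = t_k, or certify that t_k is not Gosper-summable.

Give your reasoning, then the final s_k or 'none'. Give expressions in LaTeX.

none (Gosper's algorithm certifies no s_k)

Ratio r(k) = (k + 2)**2/(k + 3)**2.
Normal form (A,B,C) = (k**2 + 4*k + 4, k**2 + 6*k + 9, 1).
Need (k**2 + 4*k + 4)·f(k+1) − (k**2 + 4*k + 4)·f(k) = 1.
Degrees (2,2,0) ⇒ d ≤ 0.
Generic f = c0 gives residual -1; -1 = 0 cannot hold, so t_k is not Gosper-summable.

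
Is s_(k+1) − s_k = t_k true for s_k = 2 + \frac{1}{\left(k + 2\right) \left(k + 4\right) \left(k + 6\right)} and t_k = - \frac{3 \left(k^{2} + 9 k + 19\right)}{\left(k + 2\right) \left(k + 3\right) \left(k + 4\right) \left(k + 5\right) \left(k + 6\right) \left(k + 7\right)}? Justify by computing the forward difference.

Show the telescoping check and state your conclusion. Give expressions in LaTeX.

Valid — Δs_k = t_k.

s_(k+1) = 2 + 1/((k + 3)*(k + 5)*(k + 7))
s_(k+1) − s_k = 1/((k + 3)*(k + 5)*(k + 7)) - 1/((k + 2)*(k + 4)*(k + 6))
(s_(k+1) − s_k) − t_k = 0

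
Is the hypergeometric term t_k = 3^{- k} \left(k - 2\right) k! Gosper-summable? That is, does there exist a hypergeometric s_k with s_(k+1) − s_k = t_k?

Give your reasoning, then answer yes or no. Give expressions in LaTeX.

t_(k+1)/t_k = (k**2 - 1)/(3*(k - 2)).
Take A(k)=k/3 + 1/3, B(k)=1, C(k)=k - 2.
Key eq: (k/3 + 1/3)·f(k+1) = (1)·f(k) + (k - 2).
deg f ≤ 0 (via 1,0,1).
A polynomial solution: f(k) = 3.
Get s_k = R·t_k = 3**(1 - k)*factorial(k) with R(k) = B(k−1)f(k)/C(k) = 3/(k - 2).
Δs = (k - 2)*factorial(k)/3**k, as required.

Yes. s_k = 3^{1 - k} k!.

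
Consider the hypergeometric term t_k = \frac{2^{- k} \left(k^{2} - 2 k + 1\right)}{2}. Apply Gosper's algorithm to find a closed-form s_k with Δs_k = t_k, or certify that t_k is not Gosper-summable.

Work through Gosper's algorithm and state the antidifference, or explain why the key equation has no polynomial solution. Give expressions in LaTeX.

The ratio is k**2/(2*(k**2 - 2*k + 1)).
Take A(k)=1/2, B(k)=1, C(k)=k**2 - 2*k + 1.
f must satisfy (1/2)·f(k+1) − (1)·f(k) = k**2 - 2*k + 1.
From deg A=0, deg B=0, deg C=2: d=2.
Match coefficients ⇒ f(k) = -2*(k**2 + 2).
R(k) = B(k−1)·f(k)/C(k) = -2*(k**2 + 2)/(k - 1)**2; s_k = R·t_k = (-k**2 - 2)/2**k.
Verify: (k**2 - 2*k + 1)/(2*2**k) matches t_k.

s_k = 2^{- k} \left(- k^{2} - 2\right)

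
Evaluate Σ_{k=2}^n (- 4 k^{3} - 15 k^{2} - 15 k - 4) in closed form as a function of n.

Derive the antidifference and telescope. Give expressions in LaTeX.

Step 1: r(k) = (4*k**3 + 27*k**2 + 57*k + 38)/(4*k**3 + 15*k**2 + 15*k + 4).
A = 1, B = 1, C = k**3 + 15*k**2/4 + 15*k/4 + 1.
Set up (1)·f(k+1) − (1)·f(k) − (k**3 + 15*k**2/4 + 15*k/4 + 1) = 0.
From deg A=0, deg B=0, deg C=3: d=4.
Solve for f: f(k) = k*(k + 1)*(k**2 + 2*k - 1)/4 (degree 4 ≤ 4).
So s_k = (B(k−1)f/C)·t_k = (k*(k**2 + 2*k - 1)/(4*k**2 + 11*k + 4))·t_k = k*(-k**3 - 3*k**2 - k + 1).
s_(k+1) − s_k = -4*k**3 - 15*k**2 - 15*k - 4 = t_k.
s_(n+1) = -n**4 - 7*n**3 - 16*n**2 - 14*n - 4 and s_(2) = -42, so S(n) = -n**4 - 7*n**3 - 16*n**2 - 14*n + 38.

S(n) = - n^{4} - 7 n^{3} - 16 n^{2} - 14 n + 38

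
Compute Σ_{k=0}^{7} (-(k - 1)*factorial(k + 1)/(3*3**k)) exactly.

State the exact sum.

Σ = -4399/81

The ratio is k*(k + 2)/(3*(k - 1)).
Factor: A=k/3 + 2/3; B=1; C=k - 1.
Key eq: (k/3 + 2/3)·f(k+1) = (1)·f(k) + (k - 1).
Degrees (1,0,1) ⇒ d ≤ 0.
Solving with deg f ≤ 0: f(k) = 3.
Get s_k = R·t_k = -factorial(k + 1)/3**k with R(k) = B(k−1)f(k)/C(k) = 3/(k - 1).
Verify: -(k - 1)*factorial(k + 1)/(3*3**k) matches t_k.
Σ_(k=0)^(7) t_k = s_(8) − s_(0) = -4480/81 − (-1) = -4399/81.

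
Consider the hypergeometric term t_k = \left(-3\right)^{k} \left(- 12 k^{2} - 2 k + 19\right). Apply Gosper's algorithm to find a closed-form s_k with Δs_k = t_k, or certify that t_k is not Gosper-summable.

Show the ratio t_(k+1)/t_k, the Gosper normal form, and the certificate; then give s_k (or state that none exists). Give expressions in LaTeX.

The ratio is 3*(-12*k**2 - 26*k + 5)/(12*k**2 + 2*k - 19).
A = -3, B = 1, C = k**2 + k/6 - 19/12.
Need (-3)·f(k+1) − (1)·f(k) = k**2 + k/6 - 19/12.
d = 2 from the (0,0,2) case.
Solve for f: f(k) = -(k - 2)*(3*k + 2)/12 (degree 2 ≤ 2).
Get s_k = R·t_k = (-3)**k*(3*k**2 - 4*k - 4) with R(k) = B(k−1)f(k)/C(k) = -(k - 2)*(3*k + 2)/(12*k**2 + 2*k - 19).
Δs = (-3)**k*(-12*k**2 - 2*k + 19), as required.

s_k = \left(-3\right)^{k} \left(3 k^{2} - 4 k - 4\right)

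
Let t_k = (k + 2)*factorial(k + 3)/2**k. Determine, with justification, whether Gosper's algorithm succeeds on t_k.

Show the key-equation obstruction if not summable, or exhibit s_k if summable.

t_(k+1)/t_k = (k + 3)*(k + 4)/(2*(k + 2)).
So A=k/2 + 2 and B=1, with C=k + 2.
Set up (k/2 + 2)·f(k+1) − (1)·f(k) − (k + 2) = 0.
Degrees (1,0,1) ⇒ d ≤ 0.
Match coefficients ⇒ f(k) = 2.
Get s_k = R·t_k = 2**(1 - k)*factorial(k + 3) with R(k) = B(k−1)f(k)/C(k) = 2/(k + 2).
Check: Δs_k = (k + 2)*factorial(k + 3)/2**k. ✓

Yes. s_k = 2**(1 - k)*factorial(k + 3).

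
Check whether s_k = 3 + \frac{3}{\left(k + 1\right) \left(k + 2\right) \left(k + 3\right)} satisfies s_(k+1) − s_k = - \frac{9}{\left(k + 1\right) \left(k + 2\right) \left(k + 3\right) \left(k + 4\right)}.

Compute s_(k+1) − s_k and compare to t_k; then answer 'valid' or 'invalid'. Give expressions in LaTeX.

valid; difference matches t_k

s_(k+1) = 3 + 3/((k + 2)*(k + 3)*(k + 4))
s_(k+1) − s_k = -9/((k + 1)*(k + 2)*(k + 3)*(k + 4))
(s_(k+1) − s_k) − t_k = 0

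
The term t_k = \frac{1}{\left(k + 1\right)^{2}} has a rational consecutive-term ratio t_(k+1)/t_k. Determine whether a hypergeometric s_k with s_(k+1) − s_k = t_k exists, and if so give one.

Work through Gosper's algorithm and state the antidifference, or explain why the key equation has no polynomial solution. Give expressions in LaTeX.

no hypergeometric antidifference exists

r(k) = (k + 1)**2/(k + 2)**2 after simplifying.
So A=k**2 + 2*k + 1 and B=k**2 + 4*k + 4, with C=1.
Need (k**2 + 2*k + 1)·f(k+1) − (k**2 + 2*k + 1)·f(k) = 1.
d = 0 from the (2,2,0) case.
Write f(k) = c0. Then LHS − RHS = -1, requiring -1 = 0: contradictory. No certificate.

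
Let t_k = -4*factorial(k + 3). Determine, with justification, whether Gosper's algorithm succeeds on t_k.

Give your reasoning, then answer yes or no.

No — negative degree bound, so no certificate f.

Ratio r(k) = k + 4.
So A=k + 4 and B=1, with C=1.
f must satisfy (k + 4)·f(k+1) − (1)·f(k) = 1.
d = -1 from the (1,0,0) case.
Bound -1 < 0, so the key equation has no polynomial solution.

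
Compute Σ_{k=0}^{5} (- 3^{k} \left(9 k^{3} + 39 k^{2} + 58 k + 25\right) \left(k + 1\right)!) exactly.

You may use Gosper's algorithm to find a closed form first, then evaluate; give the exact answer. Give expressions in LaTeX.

r(k) = 3*(9*k**4 + 84*k**3 + 295*k**2 + 457*k + 262)/(9*k**3 + 39*k**2 + 58*k + 25) after simplifying.
Normal form (A,B,C) = (3*k + 6, 1, k**3 + 13*k**2/3 + 58*k/9 + 25/9).
Set up (3*k + 6)·f(k+1) − (1)·f(k) − (k**3 + 13*k**2/3 + 58*k/9 + 25/9) = 0.
From deg A=1, deg B=0, deg C=3: d=2.
Solving with deg f ≤ 2: f(k) = (k + 1)*(3*k - 1)/9.
Then R = B(k−1)f/C = (k + 1)*(3*k - 1)/(9*k**3 + 39*k**2 + 58*k + 25), so s_k = R(k)·t_k = -3**k*(k + 1)*(3*k - 1)*factorial(k + 1).
s_(k+1) − s_k = -3**k*(9*k**3 + 39*k**2 + 58*k + 25)*factorial(k + 1) = t_k.
Evaluate s at k=6 and k=0: -437225040 and 1; difference -437225041.

Σ = -437225041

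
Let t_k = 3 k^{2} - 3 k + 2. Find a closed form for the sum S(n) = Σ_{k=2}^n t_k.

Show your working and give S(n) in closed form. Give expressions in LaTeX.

S(n) = n^{3} + n - 2

Step 1: r(k) = (3*k**2 + 3*k + 2)/(3*k**2 - 3*k + 2).
A = 1, B = 1, C = k**2 - k + 2/3.
Set up (1)·f(k+1) − (1)·f(k) − (k**2 - k + 2/3) = 0.
Degrees (0,0,2) ⇒ d ≤ 3.
Match coefficients ⇒ f(k) = k*(k**2 - 3*k + 4)/3.
Then R = B(k−1)f/C = k*(k**2 - 3*k + 4)/(3*k**2 - 3*k + 2), so s_k = R(k)·t_k = k*(k**2 - 3*k + 4).
Verify: 3*k**2 - 3*k + 2 matches t_k.
s_(n+1) = n**3 + n + 2 and s_(2) = 4, so S(n) = n**3 + n - 2.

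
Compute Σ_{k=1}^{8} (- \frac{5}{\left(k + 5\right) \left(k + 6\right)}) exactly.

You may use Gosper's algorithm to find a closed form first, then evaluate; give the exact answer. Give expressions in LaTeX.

Σ = -10/21

Step 1: r(k) = (k + 5)/(k + 7).
Take A(k)=k + 5, B(k)=k + 7, C(k)=1.
f must satisfy (k + 5)·f(k+1) − (k + 6)·f(k) = 1.
deg f ≤ 1 (via 1,1,0).
Coefficient equations give f(k) = k/5.
R(k) = B(k−1)·f(k)/C(k) = k*(k + 6)/5; s_k = R·t_k = -k/(k + 5).
Verify: -5/(k**2 + 11*k + 30) matches t_k.
Sum = s_(9) − s_(1); s_(9) = -9/14, s_(1) = -1/6 ⇒ -10/21.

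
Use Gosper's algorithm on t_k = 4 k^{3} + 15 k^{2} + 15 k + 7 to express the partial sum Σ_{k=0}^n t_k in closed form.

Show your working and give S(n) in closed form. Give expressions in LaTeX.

Step 1: r(k) = (4*k**3 + 27*k**2 + 57*k + 41)/(4*k**3 + 15*k**2 + 15*k + 7).
Normal form (A,B,C) = (1, 1, k**3 + 15*k**2/4 + 15*k/4 + 7/4).
Solve (1)·f(k+1) − (1)·f(k) = k**3 + 15*k**2/4 + 15*k/4 + 7/4.
d = 4 from the (0,0,3) case.
Solving with deg f ≤ 4: f(k) = k*(k**3 + 3*k**2 + k + 2)/4.
R(k) = B(k−1)·f(k)/C(k) = k*(k**3 + 3*k**2 + k + 2)/(4*k**3 + 15*k**2 + 15*k + 7); s_k = R·t_k = k*(k**3 + 3*k**2 + k + 2).
Δs = 4*k**3 + 15*k**2 + 15*k + 7, as required.
Σ_(k=0)^n t_k = s_(n+1) − s_(0) = (n**4 + 7*n**3 + 16*n**2 + 17*n + 7) − (0), i.e. n**4 + 7*n**3 + 16*n**2 + 17*n + 7.

S(n) = n^{4} + 7 n^{3} + 16 n^{2} + 17 n + 7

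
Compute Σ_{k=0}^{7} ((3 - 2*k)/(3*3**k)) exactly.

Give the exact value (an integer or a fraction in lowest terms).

t_(k+1)/t_k = (2*k - 1)/(3*(2*k - 3)).
Gosper form: A/B · C(k+1)/C(k) with A=1/3, B=1, C=k - 3/2.
f must satisfy (1/3)·f(k+1) − (1)·f(k) = k - 3/2.
d = 1 from the (0,0,1) case.
Solving with deg f ≤ 1: f(k) = -3*(k - 1)/2.
So s_k = (B(k−1)f/C)·t_k = (-3*(k - 1)/(2*k - 3))·t_k = (k - 1)/3**k.
Verify: (3 - 2*k)/(3*3**k) matches t_k.
Σ_(k=0)^(7) t_k = s_(8) − s_(0) = 7/6561 − (-1) = 6568/6561.

Σ = 6568/6561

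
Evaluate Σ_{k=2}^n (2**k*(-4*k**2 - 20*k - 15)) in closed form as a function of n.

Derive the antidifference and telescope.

Compute t_(k+1)/t_k: get 2*(4*k**2 + 28*k + 39)/(4*k**2 + 20*k + 15).
Take A(k)=2, B(k)=1, C(k)=k**2 + 5*k + 15/4.
f must satisfy (2)·f(k+1) − (1)·f(k) = k**2 + 5*k + 15/4.
deg f ≤ 2 (via 0,0,2).
A polynomial solution: f(k) = (4*k**2 + 4*k - 1)/4.
Then R = B(k−1)f/C = (4*k**2 + 4*k - 1)/(4*k**2 + 20*k + 15), so s_k = R(k)·t_k = 2**k*(-4*k**2 - 4*k + 1).
Δs = 2**k*(-4*k**2 - 20*k - 15), as required.
Σ_(k=2)^n t_k = s_(n+1) − s_(2) = (2**(n + 1)*(-4*n**2 - 12*n - 7)) − (-92), i.e. -8*2**n*n**2 - 24*2**n*n - 14*2**n + 92.

S(n) = -8*2**n*n**2 - 24*2**n*n - 14*2**n + 92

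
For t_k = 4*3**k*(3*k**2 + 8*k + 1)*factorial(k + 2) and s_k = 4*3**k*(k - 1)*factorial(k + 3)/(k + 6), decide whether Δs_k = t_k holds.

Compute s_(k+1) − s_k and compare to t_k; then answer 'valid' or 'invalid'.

s_(k+1) = 12*3**k*k*factorial(k + 4)/(k + 7)
s_(k+1) − s_k = 4*3**k*(3*k**3 + 29*k**2 + 66*k + 7)*factorial(k + 3)/((k + 6)*(k + 7))
(s_(k+1) − s_k) − t_k = -12*3**k*(3*k**3 + 26*k**2 + 48*k + 7)*factorial(k + 2)/((k + 6)*(k + 7))

Invalid: residual -12*3**k*(3*k**3 + 26*k**2 + 48*k + 7)*factorial(k + 2)/((k + 6)*(k + 7)) ≠ 0.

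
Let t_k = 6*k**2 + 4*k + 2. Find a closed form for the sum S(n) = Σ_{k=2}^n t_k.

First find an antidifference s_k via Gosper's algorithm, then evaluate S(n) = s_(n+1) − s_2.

S(n) = 2*n**3 + 5*n**2 + 5*n - 12

The ratio is (3*k**2 + 8*k + 6)/(3*k**2 + 2*k + 1).
Normal form (A,B,C) = (1, 1, k**2 + 2*k/3 + 1/3).
f must satisfy (1)·f(k+1) − (1)·f(k) = k**2 + 2*k/3 + 1/3.
deg f ≤ 3 (via 0,0,2).
A polynomial solution: f(k) = k*(2*k**2 - k + 1)/6.
Then R = B(k−1)f/C = k*(2*k**2 - k + 1)/(2*(3*k**2 + 2*k + 1)), so s_k = R(k)·t_k = k*(2*k**2 - k + 1).
Verify: 6*k**2 + 4*k + 2 matches t_k.
Evaluate: s_(n+1) = 2*n**3 + 5*n**2 + 5*n + 2; subtract s_(2) = 14 ⇒ S(n) = 2*n**3 + 5*n**2 + 5*n - 12.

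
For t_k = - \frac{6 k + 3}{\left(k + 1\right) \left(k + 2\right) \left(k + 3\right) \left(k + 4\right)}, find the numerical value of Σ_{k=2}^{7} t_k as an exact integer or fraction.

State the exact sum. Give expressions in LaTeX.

The ratio is (k + 1)*(2*k + 3)/((k + 5)*(2*k + 1)).
A = k + 1, B = k + 5, C = k + 1/2.
f must satisfy (k + 1)·f(k+1) − (k + 4)·f(k) = k + 1/2.
From deg A=1, deg B=1, deg C=1: d=3.
Match coefficients ⇒ f(k) = k*(k**2 + 6*k + 2)/18.
So s_k = (B(k−1)f/C)·t_k = (k*(k + 4)*(k**2 + 6*k + 2)/(9*(2*k + 1)))·t_k = -k*(k**2 + 6*k + 2)/(3*(k + 1)*(k + 2)*(k + 3)).
s_(k+1) − s_k = 3*(-2*k - 1)/(k**4 + 10*k**3 + 35*k**2 + 50*k + 24) = t_k.
Sum = s_(8) − s_(2); s_(8) = -152/495, s_(2) = -1/5 ⇒ -53/495.

Σ = -53/495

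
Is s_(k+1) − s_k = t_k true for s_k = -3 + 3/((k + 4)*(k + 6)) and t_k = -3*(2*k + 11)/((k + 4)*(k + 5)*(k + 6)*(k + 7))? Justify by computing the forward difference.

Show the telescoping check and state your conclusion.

valid (s_(k+1) − s_k reduces to t_k)

s_(k+1) = -3 + 3/((k + 5)*(k + 7))
s_(k+1) − s_k = 3*(-2*k - 11)/(k**4 + 22*k**3 + 179*k**2 + 638*k + 840)
(s_(k+1) − s_k) − t_k = 0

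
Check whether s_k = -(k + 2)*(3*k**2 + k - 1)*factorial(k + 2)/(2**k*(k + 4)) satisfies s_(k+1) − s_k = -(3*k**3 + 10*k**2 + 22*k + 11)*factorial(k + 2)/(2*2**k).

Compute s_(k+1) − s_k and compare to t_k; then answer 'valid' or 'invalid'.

s_(k+1) = -(k + 3)*(3*k**2 + 7*k + 3)*factorial(k + 3)/(2*2**k*(k + 5))
s_(k+1) − s_k = -(3*k**5 + 31*k**4 + 128*k**3 + 297*k**2 + 345*k + 128)*factorial(k + 2)/(2*2**k*(k + 4)*(k + 5))
(s_(k+1) − s_k) − t_k = (3*k**4 + 22*k**3 + 56*k**2 + 97*k + 46)*factorial(k + 2)/(2**k*(k + 4)*(k + 5))

Invalid: residual (3*k**4 + 22*k**3 + 56*k**2 + 97*k + 46)*factorial(k + 2)/(2**k*(k + 4)*(k + 5)) ≠ 0.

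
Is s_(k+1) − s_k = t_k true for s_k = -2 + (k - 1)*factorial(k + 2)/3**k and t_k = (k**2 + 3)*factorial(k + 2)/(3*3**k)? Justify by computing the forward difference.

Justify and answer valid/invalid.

s_(k+1) = 3**(-k - 1)*k*factorial(k + 3) - 2
s_(k+1) − s_k = (k**2 + 3)*factorial(k + 2)/(3*3**k)
(s_(k+1) − s_k) − t_k = 0

valid; difference matches t_k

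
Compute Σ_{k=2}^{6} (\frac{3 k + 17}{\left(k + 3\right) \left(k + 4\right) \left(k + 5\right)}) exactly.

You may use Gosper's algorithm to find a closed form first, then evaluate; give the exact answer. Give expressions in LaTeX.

Σ = 107/330

The ratio is (k + 3)*(3*k + 20)/((k + 6)*(3*k + 17)).
So A=k + 3 and B=k + 6, with C=k + 17/3.
Need (k + 3)·f(k+1) − (k + 5)·f(k) = k + 17/3.
From deg A=1, deg B=1, deg C=1: d=2.
Solving with deg f ≤ 2: f(k) = k*(13*k + 55)/36.
Get s_k = R·t_k = k*(13*k + 55)/(12*(k + 3)*(k + 4)) with R(k) = B(k−1)f(k)/C(k) = k*(k + 5)*(13*k + 55)/(12*(3*k + 17)).
Δs = (3*k + 17)/(k**3 + 12*k**2 + 47*k + 60), as required.
Evaluate s at k=7 and k=2: 511/660 and 9/20; difference 107/330.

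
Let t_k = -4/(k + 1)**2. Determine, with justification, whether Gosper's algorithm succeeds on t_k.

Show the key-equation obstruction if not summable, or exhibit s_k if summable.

No — the linear system for f has no solution.

r(k) = (k + 1)**2/(k + 2)**2 after simplifying.
Factor: A=k**2 + 2*k + 1; B=k**2 + 4*k + 4; C=1.
Key eq: (k**2 + 2*k + 1)·f(k+1) = (k**2 + 2*k + 1)·f(k) + (1).
Degrees (2,2,0) ⇒ d ≤ 0.
Write f(k) = c0. Then LHS − RHS = -1, requiring -1 = 0: contradictory. No certificate.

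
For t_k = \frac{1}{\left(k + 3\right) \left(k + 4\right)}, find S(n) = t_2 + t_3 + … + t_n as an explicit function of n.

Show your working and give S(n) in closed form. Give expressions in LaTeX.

S(n) = \frac{n - 1}{5 \left(n + 4\right)}

r(k) = (k + 3)/(k + 5) after simplifying.
A = k + 3, B = k + 5, C = 1.
Set up (k + 3)·f(k+1) − (k + 4)·f(k) − (1) = 0.
Bound: deg f ≤ 1.
Match coefficients ⇒ f(k) = k/3.
Certificate R = B(k−1)f/C = k*(k + 4)/3 gives s_k = k/(3*(k + 3)).
s_(k+1) − s_k = 1/(k**2 + 7*k + 12) = t_k.
s_(n+1) = (n + 1)/(3*(n + 4)) and s_(2) = 2/15, so S(n) = (n - 1)/(5*(n + 4)).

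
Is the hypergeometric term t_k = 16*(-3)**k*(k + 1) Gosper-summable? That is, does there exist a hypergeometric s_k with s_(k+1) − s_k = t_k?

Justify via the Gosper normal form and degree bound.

Yes. s_k = (-3)**k*(-4*k - 1).

Ratio r(k) = 3*(-k - 2)/(k + 1).
A = -3, B = 1, C = k + 1.
Solve (-3)·f(k+1) − (1)·f(k) = k + 1.
Bound: deg f ≤ 1.
Match coefficients ⇒ f(k) = -(4*k + 1)/16.
So s_k = (B(k−1)f/C)·t_k = (-(4*k + 1)/(16*(k + 1)))·t_k = (-3)**k*(-4*k - 1).
Verify: 16*(-3)**k*(k + 1) matches t_k.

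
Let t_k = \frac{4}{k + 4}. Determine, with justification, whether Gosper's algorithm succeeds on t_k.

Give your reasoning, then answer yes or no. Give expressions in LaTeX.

No — the linear system for f has no solution.

Compute t_(k+1)/t_k: get (k + 4)/(k + 5).
Take A(k)=k + 4, B(k)=k + 5, C(k)=1.
Key eq: (k + 4)·f(k+1) = (k + 4)·f(k) + (1).
Bound: deg f ≤ 0.
Put f(k) = c0: A·f(k+1) − B(k−1)·f(k) − C = -1; need -1 = 0 — inconsistent ⇒ no f, not summable.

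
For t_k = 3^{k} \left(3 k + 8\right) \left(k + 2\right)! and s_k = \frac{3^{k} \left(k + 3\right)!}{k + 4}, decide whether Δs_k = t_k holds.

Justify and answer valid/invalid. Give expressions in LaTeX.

s_(k+1) = 3**(k + 1)*factorial(k + 4)/(k + 5)
s_(k+1) − s_k = 3**k*(3*k**2 + 23*k + 43)*factorial(k + 3)/((k + 4)*(k + 5))
(s_(k+1) − s_k) − t_k = -3**k*(3*k**2 + 20*k + 31)*factorial(k + 2)/((k + 4)*(k + 5))

Invalid: residual - \frac{3^{k} \left(3 k^{2} + 20 k + 31\right) \left(k + 2\right)!}{\left(k + 4\right) \left(k + 5\right)} ≠ 0.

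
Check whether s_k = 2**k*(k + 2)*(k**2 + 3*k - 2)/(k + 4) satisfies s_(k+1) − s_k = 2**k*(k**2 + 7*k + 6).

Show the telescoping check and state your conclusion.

s_(k+1) = 2**(k + 1)*(k + 3)*(3*k + (k + 1)**2 + 1)/(k + 5)
s_(k+1) − s_k = 2**k*(k**4 + 14*k**3 + 69*k**2 + 132*k + 68)/(k**2 + 9*k + 20)
(s_(k+1) − s_k) − t_k = 2**(k + 1)*(-k**3 - 10*k**2 - 31*k - 26)/(k**2 + 9*k + 20)

Invalid: residual 2**(k + 1)*(-k**3 - 10*k**2 - 31*k - 26)/(k**2 + 9*k + 20) ≠ 0.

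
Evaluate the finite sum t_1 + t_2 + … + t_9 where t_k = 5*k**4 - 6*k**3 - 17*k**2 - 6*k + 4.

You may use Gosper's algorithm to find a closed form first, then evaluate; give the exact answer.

t_(k+1)/t_k = (5*k**4 + 14*k**3 - 5*k**2 - 38*k - 20)/(5*k**4 - 6*k**3 - 17*k**2 - 6*k + 4).
Gosper form: A/B · C(k+1)/C(k) with A=1, B=1, C=k**4 - 6*k**3/5 - 17*k**2/5 - 6*k/5 + 4/5.
Solve (1)·f(k+1) − (1)·f(k) = k**4 - 6*k**3/5 - 17*k**2/5 - 6*k/5 + 4/5.
From deg A=0, deg B=0, deg C=4: d=5.
A polynomial solution: f(k) = k*(k**4 - 4*k**3 - k**2 + 4*k + 4)/5.
Get s_k = R·t_k = k*(k**4 - 4*k**3 - k**2 + 4*k + 4) with R(k) = B(k−1)f(k)/C(k) = k*(k**4 - 4*k**3 - k**2 + 4*k + 4)/(5*k**4 - 6*k**3 - 17*k**2 - 6*k + 4).
Verify: 5*k**4 - 6*k**3 - 17*k**2 - 6*k + 4 matches t_k.
Evaluate s at k=10 and k=1: 59440 and 4; difference 59436.

Σ = 59436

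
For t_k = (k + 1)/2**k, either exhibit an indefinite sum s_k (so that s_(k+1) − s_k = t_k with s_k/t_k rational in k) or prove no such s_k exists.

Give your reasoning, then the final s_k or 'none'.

s_k = 2**(1 - k)*(-k - 2)

Ratio r(k) = (k + 2)/(2*(k + 1)).
Factor: A=1/2; B=1; C=k + 1.
Key eq: (1/2)·f(k+1) = (1)·f(k) + (k + 1).
d = 1 from the (0,0,1) case.
Solve for f: f(k) = -2*(k + 2) (degree 1 ≤ 1).
So s_k = (B(k−1)f/C)·t_k = (-2*(k + 2)/(k + 1))·t_k = 2**(1 - k)*(-k - 2).
Δs = (k + 1)/2**k, as required.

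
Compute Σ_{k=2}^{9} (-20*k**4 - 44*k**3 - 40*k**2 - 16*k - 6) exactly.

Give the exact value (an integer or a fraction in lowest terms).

Compute t_(k+1)/t_k: get (10*k**4 + 62*k**3 + 146*k**2 + 154*k + 63)/(10*k**4 + 22*k**3 + 20*k**2 + 8*k + 3).
Factor: A=1; B=1; C=k**4 + 11*k**3/5 + 2*k**2 + 4*k/5 + 3/10.
Set up (1)·f(k+1) − (1)·f(k) − (k**4 + 11*k**3/5 + 2*k**2 + 4*k/5 + 3/10) = 0.
From deg A=0, deg B=0, deg C=4: d=5.
Match coefficients ⇒ f(k) = k*(4*k**4 + k**3 - 2*k**2 - k + 4)/20.
Then R = B(k−1)f/C = k*(4*k**4 + k**3 - 2*k**2 - k + 4)/(2*(10*k**4 + 22*k**3 + 20*k**2 + 8*k + 3)), so s_k = R(k)·t_k = k*(-4*k**4 - k**3 + 2*k**2 + k - 4).
Check: Δs_k = -20*k**4 - 44*k**3 - 40*k**2 - 16*k - 6. ✓
Evaluate s at k=10 and k=2: -407940 and -132; difference -407808.

Σ = -407808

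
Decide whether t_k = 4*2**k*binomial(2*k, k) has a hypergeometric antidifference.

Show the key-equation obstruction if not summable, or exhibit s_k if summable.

No; the degree bound rules out any f.

The ratio is 4*(2*k + 1)/(k + 1).
Factor: A=8*k + 4; B=k + 1; C=1.
Key eq: (8*k + 4)·f(k+1) = (k)·f(k) + (1).
Degrees (1,1,0) ⇒ d ≤ -1.
d = -1 < 0 ⇒ no nonzero polynomial f; not summable.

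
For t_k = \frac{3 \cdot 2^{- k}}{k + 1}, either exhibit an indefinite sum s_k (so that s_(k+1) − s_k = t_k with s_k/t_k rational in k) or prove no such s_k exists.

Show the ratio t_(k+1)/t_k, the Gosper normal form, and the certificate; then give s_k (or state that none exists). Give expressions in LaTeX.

Compute t_(k+1)/t_k: get (k + 1)/(2*(k + 2)).
Take A(k)=k/2 + 1/2, B(k)=k + 2, C(k)=1.
f must satisfy (k/2 + 1/2)·f(k+1) − (k + 1)·f(k) = 1.
From deg A=1, deg B=1, deg C=0: d=-1.
d = -1 < 0 ⇒ no nonzero polynomial f; not summable.

none — t_k is not Gosper-summable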